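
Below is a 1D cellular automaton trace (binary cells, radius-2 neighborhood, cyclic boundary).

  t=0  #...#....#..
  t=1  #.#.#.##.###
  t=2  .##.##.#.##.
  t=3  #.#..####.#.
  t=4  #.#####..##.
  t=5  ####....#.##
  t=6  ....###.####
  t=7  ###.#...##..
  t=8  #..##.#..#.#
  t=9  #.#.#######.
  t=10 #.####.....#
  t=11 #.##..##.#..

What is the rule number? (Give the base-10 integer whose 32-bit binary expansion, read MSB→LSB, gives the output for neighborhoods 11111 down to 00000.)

  #####|.  b31=0 t=4,i=4
  ####.|.  b30=0 t=1,i=11
  ###.#|.  b29=0 t=1,i=0
  ###..|.  b28=0 t=4,i=6
  ##.##|.  b27=0 t=1,i=8
  ##.#.|#  b26=1 t=1,i=1
  ##..#|.  b25=0 t=2,i=11
  ##...|#  b24=1 t=5,i=4
  #.###|#  b23=1 t=1,i=9
  #.##.|.  b22=0 t=1,i=6
  #.#.#|#  b21=1 t=1,i=2
  #.#..|#  b20=1 t=3,i=2
  #..##|#  b19=1 t=2,i=0
  #..#.|#  b18=1 t=0,i=11
  #...#|#  b17=1 t=0,i=2
  #....|#  b16=1 t=0,i=6
  .####|#  b15=1 t=1,i=10
  .###.|.  b14=0 t=6,i=5
  .##.#|#  b13=1 t=1,i=7
  .##..|#  b12=1 t=2,i=10
  .#.##|#  b11=1 t=1,i=5
  .#.#.|.  b10=0 t=1,i=3
  .#..#|#  b9=1 t=0,i=10
  .#...|.  b8=0 t=0,i=1
  ..###|#  b7=1 t=3,i=5
  ..##.|.  b6=0 t=2,i=1
  ..#.#|#  b5=1 t=5,i=8
  ..#..|#  b4=1 t=0,i=0
  ...##|.  b3=0 t=6,i=3
  ...#.|.  b2=0 t=0,i=3
  ....#|#  b1=1 t=0,i=7
  .....|.  b0=0 t=10,i=8
  bits 00000101101111111011101010110010 = 96451250

96451250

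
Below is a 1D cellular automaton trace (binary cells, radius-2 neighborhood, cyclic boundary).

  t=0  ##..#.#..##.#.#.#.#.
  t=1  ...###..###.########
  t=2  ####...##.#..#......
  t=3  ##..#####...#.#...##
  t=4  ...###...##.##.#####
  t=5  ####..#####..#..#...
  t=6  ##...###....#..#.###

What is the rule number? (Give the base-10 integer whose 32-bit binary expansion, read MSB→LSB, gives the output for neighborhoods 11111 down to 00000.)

  ##### -> .   bit 31 = 0  t=1,i=14
  ####. -> .   bit 30 = 0  t=1,i=18
  ###.# -> #   bit 29 = 1  t=1,i=10
  ###.. -> .   bit 28 = 0  t=1,i=5
  ##.## -> .   bit 27 = 0  t=1,i=11
  ##.#. -> .   bit 26 = 0  t=0,i=11
  ##..# -> .   bit 25 = 0  t=0,i=2
  ##... -> #   bit 24 = 1  t=1,i=0
  #.### -> .   bit 23 = 0  t=1,i=12
  #.##. -> .   bit 22 = 0  t=0,i=0
  #.#.# -> #   bit 21 = 1  t=0,i=12
  #.#.. -> .   bit 20 = 0  t=0,i=6
  #..## -> #   bit 19 = 1  t=0,i=8
  #..#. -> #   bit 18 = 1  t=0,i=3
  #...# -> #   bit 17 = 1  t=1,i=1
  #.... -> .   bit 16 = 0  t=2,i=15
  .#### -> #   bit 15 = 1  t=1,i=13
  .###. -> .   bit 14 = 0  t=1,i=4
  .##.# -> #   bit 13 = 1  t=0,i=10
  .##.. -> .   bit 12 = 0  t=0,i=1
  .#.## -> #   bit 11 = 1  t=0,i=19
  .#.#. -> #   bit 10 = 1  t=0,i=5
  .#..# -> .   bit 9 = 0  t=0,i=7
  .#... -> #   bit 8 = 1  t=2,i=14
  ..### -> #   bit 7 = 1  t=1,i=3
  ..##. -> #   bit 6 = 1  t=0,i=9
  ..#.# -> #   bit 5 = 1  t=0,i=4
  ..#.. -> .   bit 4 = 0  t=2,i=13
  ...## -> #   bit 3 = 1  t=1,i=2
  ...#. -> .   bit 2 = 0  t=3,i=11
  ....# -> #   bit 1 = 1  t=2,i=18
  ..... -> .   bit 0 = 0  t=2,i=16
  bits 00100001001011101010110111101010 = 556707306

556707306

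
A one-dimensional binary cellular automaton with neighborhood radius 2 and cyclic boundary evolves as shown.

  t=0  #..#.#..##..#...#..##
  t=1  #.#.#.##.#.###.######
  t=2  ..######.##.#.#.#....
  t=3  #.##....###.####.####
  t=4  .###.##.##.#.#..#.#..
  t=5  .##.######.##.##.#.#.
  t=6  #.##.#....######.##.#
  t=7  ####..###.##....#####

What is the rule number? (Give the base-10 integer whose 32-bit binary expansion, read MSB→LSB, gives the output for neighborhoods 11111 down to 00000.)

409862039

  nb #####: next=.  (t=1,i=17, bit31=0)
  nb ####.: next=.  (t=1,i=20, bit30=0)
  nb ###.#: next=.  (t=1,i=0, bit29=0)
  nb ###..: next=#  (t=0,i=0, bit28=1)
  nb ##.##: next=#  (t=1,i=14, bit27=1)
  nb ##.#.: next=.  (t=1,i=1, bit26=0)
  nb ##..#: next=.  (t=0,i=1, bit25=0)
  nb ##...: next=.  (t=3,i=4, bit24=0)
  nb #.###: next=.  (t=1,i=11, bit23=0)
  nb #.##.: next=#  (t=1,i=6, bit22=1)
  nb #.#.#: next=#  (t=1,i=2, bit21=1)
  nb #.#..: next=.  (t=0,i=5, bit20=0)
  nb #..##: next=#  (t=0,i=7, bit19=1)
  nb #..#.: next=#  (t=0,i=2, bit18=1)
  nb #...#: next=.  (t=0,i=14, bit17=0)
  nb #....: next=#  (t=2,i=18, bit16=1)
  nb .####: next=#  (t=1,i=16, bit15=1)
  nb .###.: next=#  (t=0,i=20, bit14=1)
  nb .##.#: next=#  (t=1,i=7, bit13=1)
  nb .##..: next=#  (t=0,i=9, bit12=1)
  nb .#.##: next=#  (t=1,i=5, bit11=1)
  nb .#.#.: next=#  (t=0,i=4, bit10=1)
  nb .#..#: next=#  (t=0,i=6, bit9=1)
  nb .#...: next=#  (t=0,i=13, bit8=1)
  nb ..###: next=#  (t=0,i=19, bit7=1)
  nb ..##.: next=.  (t=0,i=8, bit6=0)
  nb ..#.#: next=.  (t=0,i=3, bit5=0)
  nb ..#..: next=#  (t=0,i=12, bit4=1)
  nb ...##: next=.  (t=2,i=1, bit3=0)
  nb ...#.: next=#  (t=0,i=15, bit2=1)
  nb ....#: next=#  (t=2,i=0, bit1=1)
  nb .....: next=#  (t=2,i=19, bit0=1)
  bits 00011000011011011111111110010111 = 409862039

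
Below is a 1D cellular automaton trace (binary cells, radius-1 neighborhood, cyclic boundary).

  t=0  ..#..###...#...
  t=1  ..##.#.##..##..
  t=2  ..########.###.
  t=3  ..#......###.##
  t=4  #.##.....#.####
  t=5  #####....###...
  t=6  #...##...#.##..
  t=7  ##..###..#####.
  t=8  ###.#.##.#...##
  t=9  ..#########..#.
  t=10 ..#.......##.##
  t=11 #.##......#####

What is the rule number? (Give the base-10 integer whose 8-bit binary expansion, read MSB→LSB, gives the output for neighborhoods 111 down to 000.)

124

  ### -> .   bit 7 = 0  t=0,i=6
  ##. -> #   bit 6 = 1  t=0,i=7
  #.# -> #   bit 5 = 1  t=1,i=4
  #.. -> #   bit 4 = 1  t=0,i=3
  .## -> #   bit 3 = 1  t=0,i=5
  .#. -> #   bit 2 = 1  t=0,i=2
  ..# -> .   bit 1 = 0  t=0,i=1
  ... -> .   bit 0 = 0  t=0,i=0
  bits 01111100 = 124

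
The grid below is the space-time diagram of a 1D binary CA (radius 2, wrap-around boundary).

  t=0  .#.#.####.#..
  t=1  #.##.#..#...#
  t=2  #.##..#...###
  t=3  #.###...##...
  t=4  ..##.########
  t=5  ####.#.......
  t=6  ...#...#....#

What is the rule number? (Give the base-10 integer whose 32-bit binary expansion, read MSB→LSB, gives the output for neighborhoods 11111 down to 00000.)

  [31] ##### => .  t=4,i=7
  [30] ####. => .  t=0,i=7
  [29] ###.# => #  t=0,i=8
  [28] ###.. => .  t=3,i=4
  [27] ##.## => .  t=1,i=1
  [26] ##.#. => .  t=0,i=9
  [25] ##..# => #  t=2,i=4
  [24] ##... => #  t=3,i=5
  [23] #.### => #  t=0,i=5
  [22] #.##. => #  t=1,i=2
  [21] #.#.# => #  t=0,i=3
  [20] #.#.. => .  t=0,i=10
  [19] #..## => #  t=4,i=1
  [18] #..#. => .  t=1,i=7
  [17] #...# => #  t=0,i=12
  [16] #.... => #  t=5,i=7
  [15] .#### => .  t=0,i=6
  [14] .###. => #  t=3,i=3
  [13] .##.# => #  t=1,i=0
  [12] .##.. => #  t=2,i=3
  [11] .#.## => .  t=0,i=4
  [10] .#.#. => #  t=0,i=2
  [9] .#..# => #  t=1,i=6
  [8] .#... => .  t=0,i=11
  [7] ..### => .  t=2,i=10
  [6] ..##. => #  t=1,i=12
  [5] ..#.# => .  t=0,i=1
  [4] ..#.. => .  t=1,i=8
  [3] ...## => #  t=1,i=11
  [2] ...#. => #  t=0,i=0
  [1] ....# => .  t=5,i=11
  [0] ..... => .  t=5,i=8
  bits 00100011111010110111011001001100 = 602633804

602633804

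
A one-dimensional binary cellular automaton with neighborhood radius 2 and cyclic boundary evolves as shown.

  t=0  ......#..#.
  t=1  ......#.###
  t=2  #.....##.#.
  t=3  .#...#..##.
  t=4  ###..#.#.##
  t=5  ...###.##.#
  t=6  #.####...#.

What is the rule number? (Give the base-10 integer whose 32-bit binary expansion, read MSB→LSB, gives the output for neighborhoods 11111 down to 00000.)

657250744

  #####|.  b31=0 t=4,i=0
  ####.|.  b30=0 t=4,i=1
  ###.#|#  b29=1 t=5,i=5
  ###..|.  b28=0 t=1,i=10
  ##.##|.  b27=0 t=5,i=6
  ##.#.|#  b26=1 t=2,i=8
  ##..#|#  b25=1 t=3,i=10
  ##...|#  b24=1 t=1,i=0
  #.###|.  b23=0 t=1,i=8
  #.##.|.  b22=0 t=5,i=7
  #.#.#|#  b21=1 t=2,i=9
  #.#..|.  b20=0 t=2,i=0
  #..##|#  b19=1 t=3,i=7
  #..#.|#  b18=1 t=0,i=8
  #...#|.  b17=0 t=3,i=3
  #....|.  b16=0 t=0,i=0
  .####|#  b15=1 t=4,i=10
  .###.|#  b14=1 t=1,i=9
  .##.#|.  b13=0 t=2,i=7
  .##..|#  b12=1 t=3,i=9
  .#.##|#  b11=1 t=1,i=7
  .#.#.|.  b10=0 t=2,i=10
  .#..#|.  b9=0 t=0,i=7
  .#...|#  b8=1 t=0,i=10
  ..###|#  b7=1 t=5,i=3
  ..##.|.  b6=0 t=2,i=6
  ..#.#|#  b5=1 t=1,i=6
  ..#..|#  b4=1 t=0,i=6
  ...##|#  b3=1 t=2,i=5
  ...#.|.  b2=0 t=0,i=5
  ....#|.  b1=0 t=0,i=4
  .....|.  b0=0 t=0,i=1
  bits 00100111001011001101100110111000 = 657250744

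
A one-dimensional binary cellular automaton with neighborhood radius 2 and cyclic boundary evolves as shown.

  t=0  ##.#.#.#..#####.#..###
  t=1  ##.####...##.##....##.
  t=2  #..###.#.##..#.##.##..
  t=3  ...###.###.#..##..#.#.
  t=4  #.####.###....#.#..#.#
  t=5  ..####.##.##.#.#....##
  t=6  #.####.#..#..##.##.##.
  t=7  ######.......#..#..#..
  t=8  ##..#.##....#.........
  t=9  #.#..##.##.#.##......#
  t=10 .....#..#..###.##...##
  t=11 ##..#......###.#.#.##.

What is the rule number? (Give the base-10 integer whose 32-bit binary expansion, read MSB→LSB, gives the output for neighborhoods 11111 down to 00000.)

  nb #####: next=.  (t=0,i=12, bit31=0)
  nb ####.: next=#  (t=0,i=0, bit30=1)
  nb ###.#: next=#  (t=0,i=1, bit29=1)
  nb ###..: next=.  (t=1,i=6, bit28=0)
  nb ##.##: next=.  (t=1,i=2, bit27=0)
  nb ##.#.: next=.  (t=0,i=2, bit26=0)
  nb ##..#: next=#  (t=2,i=11, bit25=1)
  nb ##...: next=#  (t=1,i=7, bit24=1)
  nb #.###: next=#  (t=1,i=3, bit23=1)
  nb #.##.: next=#  (t=1,i=0, bit22=1)
  nb #.#.#: next=#  (t=0,i=3, bit21=1)
  nb #.#..: next=.  (t=0,i=7, bit20=0)
  nb #..##: next=.  (t=0,i=9, bit19=0)
  nb #..#.: next=.  (t=2,i=12, bit18=0)
  nb #...#: next=.  (t=1,i=8, bit17=0)
  nb #....: next=#  (t=1,i=16, bit16=1)
  nb .####: next=#  (t=0,i=11, bit15=1)
  nb .###.: next=#  (t=2,i=4, bit14=1)
  nb .##.#: next=.  (t=1,i=1, bit13=0)
  nb .##..: next=.  (t=1,i=14, bit12=0)
  nb .#.##: next=#  (t=2,i=8, bit11=1)
  nb .#.#.: next=#  (t=0,i=4, bit10=1)
  nb .#..#: next=.  (t=0,i=8, bit9=0)
  nb .#...: next=#  (t=3,i=21, bit8=1)
  nb ..###: next=#  (t=0,i=10, bit7=1)
  nb ..##.: next=#  (t=1,i=10, bit6=1)
  nb ..#.#: next=.  (t=2,i=13, bit5=0)
  nb ..#..: next=.  (t=2,i=0, bit4=0)
  nb ...##: next=#  (t=1,i=9, bit3=1)
  nb ...#.: next=#  (t=4,i=13, bit2=1)
  nb ....#: next=.  (t=1,i=17, bit1=0)
  nb .....: next=.  (t=7,i=8, bit0=0)
  bits 01100011111000011100110111001100 = 1675742668

1675742668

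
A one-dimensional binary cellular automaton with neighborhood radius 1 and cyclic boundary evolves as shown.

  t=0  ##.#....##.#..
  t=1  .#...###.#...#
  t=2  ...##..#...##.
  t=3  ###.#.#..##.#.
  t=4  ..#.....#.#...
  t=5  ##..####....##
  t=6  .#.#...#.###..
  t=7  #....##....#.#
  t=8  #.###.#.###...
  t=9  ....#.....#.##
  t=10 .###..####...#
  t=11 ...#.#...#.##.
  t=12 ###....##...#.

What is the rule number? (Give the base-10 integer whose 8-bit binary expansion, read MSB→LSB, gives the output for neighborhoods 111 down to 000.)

67

  ###|.  b7=0 t=1,i=6
  ##.|#  b6=1 t=0,i=1
  #.#|.  b5=0 t=0,i=2
  #..|.  b4=0 t=0,i=4
  .##|.  b3=0 t=0,i=0
  .#.|.  b2=0 t=0,i=3
  ..#|#  b1=1 t=0,i=7
  ...|#  b0=1 t=0,i=5
  bits 01000011 = 67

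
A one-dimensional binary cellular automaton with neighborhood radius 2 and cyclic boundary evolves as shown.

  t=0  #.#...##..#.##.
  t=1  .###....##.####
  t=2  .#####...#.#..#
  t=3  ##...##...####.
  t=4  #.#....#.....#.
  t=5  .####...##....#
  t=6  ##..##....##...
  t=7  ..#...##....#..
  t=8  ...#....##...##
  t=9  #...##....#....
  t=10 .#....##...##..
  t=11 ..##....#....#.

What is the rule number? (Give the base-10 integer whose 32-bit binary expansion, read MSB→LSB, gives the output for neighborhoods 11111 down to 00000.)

  ##### -> .   bit 31 = 0  t=2,i=3
  ####. -> .   bit 30 = 0  t=1,i=13
  ###.# -> #   bit 29 = 1  t=1,i=14
  ###.. -> #   bit 28 = 1  t=1,i=3
  ##.## -> .   bit 27 = 0  t=1,i=0
  ##.#. -> #   bit 26 = 1  t=0,i=14
  ##..# -> #   bit 25 = 1  t=0,i=8
  ##... -> #   bit 24 = 1  t=1,i=4
  #.### -> #   bit 23 = 1  t=1,i=1
  #.##. -> #   bit 22 = 1  t=0,i=12
  #.#.# -> .   bit 21 = 0  t=0,i=0
  #.#.. -> #   bit 20 = 1  t=0,i=2
  #..## -> .   bit 19 = 0  t=6,i=3
  #..#. -> #   bit 18 = 1  t=0,i=9
  #...# -> .   bit 17 = 0  t=0,i=4
  #.... -> #   bit 16 = 1  t=1,i=5
  .#### -> .   bit 15 = 0  t=1,i=12
  .###. -> #   bit 14 = 1  t=1,i=2
  .##.# -> #   bit 13 = 1  t=0,i=13
  .##.. -> .   bit 12 = 0  t=0,i=7
  .#.## -> #   bit 11 = 1  t=0,i=11
  .#.#. -> #   bit 10 = 1  t=0,i=1
  .#..# -> #   bit 9 = 1  t=2,i=12
  .#... -> #   bit 8 = 1  t=0,i=3
  ..### -> .   bit 7 = 0  t=3,i=10
  ..##. -> .   bit 6 = 0  t=0,i=6
  ..#.# -> .   bit 5 = 0  t=0,i=10
  ..#.. -> .   bit 4 = 0  t=4,i=7
  ...## -> .   bit 3 = 0  t=0,i=5
  ...#. -> .   bit 2 = 0  t=2,i=8
  ....# -> .   bit 1 = 0  t=1,i=6
  ..... -> .   bit 0 = 0  t=4,i=10
  bits 00110111110101010110111100000000 = 936734464

936734464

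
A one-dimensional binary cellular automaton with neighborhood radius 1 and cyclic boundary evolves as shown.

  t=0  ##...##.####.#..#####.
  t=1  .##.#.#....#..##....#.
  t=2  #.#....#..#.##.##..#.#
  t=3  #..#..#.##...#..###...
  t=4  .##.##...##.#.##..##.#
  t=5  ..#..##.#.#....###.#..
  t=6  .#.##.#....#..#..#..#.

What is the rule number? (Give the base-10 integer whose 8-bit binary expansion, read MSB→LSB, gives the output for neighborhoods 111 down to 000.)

82

  [7] ### => .  t=0,i=9
  [6] ##. => #  t=0,i=1
  [5] #.# => .  t=0,i=7
  [4] #.. => #  t=0,i=2
  [3] .## => .  t=0,i=0
  [2] .#. => .  t=0,i=13
  [1] ..# => #  t=0,i=4
  [0] ... => .  t=0,i=3
  bits 01010010 = 82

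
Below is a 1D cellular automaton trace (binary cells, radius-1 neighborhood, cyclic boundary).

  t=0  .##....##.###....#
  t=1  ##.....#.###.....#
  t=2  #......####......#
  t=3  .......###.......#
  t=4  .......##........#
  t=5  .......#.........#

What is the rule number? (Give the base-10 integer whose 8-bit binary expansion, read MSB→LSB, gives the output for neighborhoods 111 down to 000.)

172

  [7] ### => #  t=0,i=11
  [6] ##. => .  t=0,i=2
  [5] #.# => #  t=0,i=0
  [4] #.. => .  t=0,i=3
  [3] .## => #  t=0,i=1
  [2] .#. => #  t=0,i=17
  [1] ..# => .  t=0,i=6
  [0] ... => .  t=0,i=4
  bits 10101100 = 172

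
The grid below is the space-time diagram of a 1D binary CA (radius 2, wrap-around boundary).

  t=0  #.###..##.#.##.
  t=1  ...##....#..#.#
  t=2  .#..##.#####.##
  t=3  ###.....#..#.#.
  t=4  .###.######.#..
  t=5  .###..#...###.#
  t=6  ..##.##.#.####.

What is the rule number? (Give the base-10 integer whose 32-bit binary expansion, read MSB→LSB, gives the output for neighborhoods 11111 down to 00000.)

  [31] ##### => .  t=2,i=9
  [30] ####. => .  t=2,i=10
  [29] ###.# => #  t=2,i=11
  [28] ###.. => #  t=0,i=4
  [27] ##.## => .  t=2,i=6
  [26] ##.#. => #  t=0,i=9
  [25] ##..# => .  t=0,i=5
  [24] ##... => #  t=1,i=5
  [23] #.### => .  t=0,i=2
  [22] #.##. => #  t=0,i=12
  [21] #.#.# => .  t=0,i=0
  [20] #.#.. => #  t=1,i=14
  [19] #..## => .  t=0,i=6
  [18] #..#. => #  t=1,i=11
  [17] #...# => #  t=1,i=1
  [16] #.... => .  t=1,i=6
  [15] .#### => #  t=2,i=8
  [14] .###. => #  t=0,i=3
  [13] .##.# => .  t=0,i=8
  [12] .##.. => #  t=1,i=4
  [11] .#.## => .  t=0,i=1
  [10] .#.#. => #  t=1,i=13
  [9] .#..# => #  t=1,i=10
  [8] .#... => .  t=1,i=0
  [7] ..### => #  t=4,i=1
  [6] ..##. => .  t=0,i=7
  [5] ..#.# => .  t=1,i=12
  [4] ..#.. => #  t=1,i=9
  [3] ...## => .  t=1,i=2
  [2] ...#. => #  t=1,i=8
  [1] ....# => #  t=1,i=7
  [0] ..... => #  t=3,i=5
  bits 00110101010101101101011010010111 = 894883479

894883479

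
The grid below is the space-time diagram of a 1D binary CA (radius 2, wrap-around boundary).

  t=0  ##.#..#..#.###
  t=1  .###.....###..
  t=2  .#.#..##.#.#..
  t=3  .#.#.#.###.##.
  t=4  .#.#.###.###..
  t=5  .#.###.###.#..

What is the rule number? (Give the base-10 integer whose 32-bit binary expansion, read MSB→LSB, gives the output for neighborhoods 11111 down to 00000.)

1022896547

  ##### -> .   bit 31 = 0  t=0,i=13
  ####. -> .   bit 30 = 0  t=0,i=0
  ###.# -> #   bit 29 = 1  t=0,i=1
  ###.. -> #   bit 28 = 1  t=1,i=3
  ##.## -> #   bit 27 = 1  t=3,i=10
  ##.#. -> #   bit 26 = 1  t=0,i=2
  ##..# -> .   bit 25 = 0  t=3,i=13
  ##... -> .   bit 24 = 0  t=1,i=4
  #.### -> #   bit 23 = 1  t=0,i=11
  #.##. -> #   bit 22 = 1  t=3,i=11
  #.#.# -> #   bit 21 = 1  t=2,i=9
  #.#.. -> #   bit 20 = 1  t=0,i=3
  #..## -> #   bit 19 = 1  t=2,i=5
  #..#. -> .   bit 18 = 0  t=0,i=5
  #...# -> .   bit 17 = 0  t=1,i=13
  #.... -> .   bit 16 = 0  t=1,i=5
  .#### -> .   bit 15 = 0  t=0,i=12
  .###. -> .   bit 14 = 0  t=1,i=2
  .##.# -> #   bit 13 = 1  t=2,i=7
  .##.. -> .   bit 12 = 0  t=3,i=12
  .#.## -> #   bit 11 = 1  t=0,i=10
  .#.#. -> .   bit 10 = 0  t=2,i=2
  .#..# -> .   bit 9 = 0  t=0,i=4
  .#... -> #   bit 8 = 1  t=2,i=12
  ..### -> #   bit 7 = 1  t=1,i=1
  ..##. -> .   bit 6 = 0  t=2,i=6
  ..#.# -> #   bit 5 = 1  t=0,i=9
  ..#.. -> .   bit 4 = 0  t=0,i=6
  ...## -> .   bit 3 = 0  t=1,i=0
  ...#. -> .   bit 2 = 0  t=2,i=0
  ....# -> #   bit 1 = 1  t=1,i=7
  ..... -> #   bit 0 = 1  t=1,i=6
  bits 00111100111110000010100110100011 = 1022896547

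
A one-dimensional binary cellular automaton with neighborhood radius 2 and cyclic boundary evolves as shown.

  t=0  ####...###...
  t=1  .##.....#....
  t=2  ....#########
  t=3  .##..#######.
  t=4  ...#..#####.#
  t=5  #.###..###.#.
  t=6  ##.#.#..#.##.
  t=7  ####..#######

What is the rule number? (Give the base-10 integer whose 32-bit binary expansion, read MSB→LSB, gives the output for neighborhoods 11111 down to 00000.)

  ##### -> #   bit 31 = 1  t=2,i=6
  ####. -> #   bit 30 = 1  t=0,i=2
  ###.# -> .   bit 29 = 0  t=4,i=10
  ###.. -> .   bit 28 = 0  t=0,i=3
  ##.## -> #   bit 27 = 1  t=6,i=12
  ##.#. -> #   bit 26 = 1  t=4,i=11
  ##..# -> #   bit 25 = 1  t=3,i=3
  ##... -> .   bit 24 = 0  t=0,i=4
  #.### -> .   bit 23 = 0  t=5,i=2
  #.##. -> #   bit 22 = 1  t=6,i=0
  #.#.# -> #   bit 21 = 1  t=5,i=0
  #.#.. -> .   bit 20 = 0  t=4,i=12
  #..## -> .   bit 19 = 0  t=3,i=0
  #..#. -> #   bit 18 = 1  t=6,i=7
  #...# -> .   bit 17 = 0  t=0,i=5
  #.... -> #   bit 16 = 1  t=1,i=4
  .#### -> #   bit 15 = 1  t=0,i=1
  .###. -> #   bit 14 = 1  t=0,i=8
  .##.# -> #   bit 13 = 1  t=6,i=1
  .##.. -> .   bit 12 = 0  t=1,i=2
  .#.## -> #   bit 11 = 1  t=5,i=1
  .#.#. -> .   bit 10 = 0  t=5,i=12
  .#..# -> #   bit 9 = 1  t=4,i=4
  .#... -> #   bit 8 = 1  t=1,i=9
  ..### -> .   bit 7 = 0  t=0,i=0
  ..##. -> .   bit 6 = 0  t=1,i=1
  ..#.# -> #   bit 5 = 1  t=6,i=8
  ..#.. -> #   bit 4 = 1  t=1,i=8
  ...## -> .   bit 3 = 0  t=0,i=6
  ...#. -> #   bit 2 = 1  t=1,i=7
  ....# -> #   bit 1 = 1  t=1,i=6
  ..... -> #   bit 0 = 1  t=1,i=5
  bits 11001110011001011110101100110111 = 3462785847

3462785847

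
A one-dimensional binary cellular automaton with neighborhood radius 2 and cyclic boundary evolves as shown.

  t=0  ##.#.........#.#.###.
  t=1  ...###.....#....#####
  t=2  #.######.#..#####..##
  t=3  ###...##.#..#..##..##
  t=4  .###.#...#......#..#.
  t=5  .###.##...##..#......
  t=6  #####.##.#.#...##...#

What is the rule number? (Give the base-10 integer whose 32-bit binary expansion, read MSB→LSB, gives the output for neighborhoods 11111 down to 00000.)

  [31] ##### => .  t=1,i=18
  [30] ####. => #  t=1,i=19
  [29] ###.# => #  t=0,i=19
  [28] ###.. => #  t=1,i=5
  [27] ##.## => #  t=0,i=20
  [26] ##.#. => .  t=0,i=2
  [25] ##..# => .  t=2,i=17
  [24] ##... => #  t=1,i=0
  [23] #.### => #  t=0,i=17
  [22] #.##. => .  t=0,i=0
  [21] #.#.# => .  t=0,i=15
  [20] #.#.. => #  t=0,i=3
  [19] #..## => .  t=2,i=11
  [18] #..#. => .  t=3,i=11
  [17] #...# => .  t=1,i=1
  [16] #.... => #  t=0,i=5
  [15] .#### => .  t=1,i=17
  [14] .###. => #  t=0,i=18
  [13] .##.# => .  t=0,i=1
  [12] .##.. => #  t=3,i=16
  [11] .#.## => #  t=0,i=16
  [10] .#.#. => .  t=0,i=14
  [9] .#..# => .  t=2,i=10
  [8] .#... => #  t=0,i=4
  [7] ..### => #  t=1,i=3
  [6] ..##. => .  t=3,i=6
  [5] ..#.# => .  t=0,i=13
  [4] ..#.. => .  t=1,i=11
  [3] ...## => #  t=1,i=2
  [2] ...#. => .  t=0,i=12
  [1] ....# => #  t=0,i=11
  [0] ..... => .  t=0,i=6
  bits 01111001100100010101100110001010 = 2039568778

2039568778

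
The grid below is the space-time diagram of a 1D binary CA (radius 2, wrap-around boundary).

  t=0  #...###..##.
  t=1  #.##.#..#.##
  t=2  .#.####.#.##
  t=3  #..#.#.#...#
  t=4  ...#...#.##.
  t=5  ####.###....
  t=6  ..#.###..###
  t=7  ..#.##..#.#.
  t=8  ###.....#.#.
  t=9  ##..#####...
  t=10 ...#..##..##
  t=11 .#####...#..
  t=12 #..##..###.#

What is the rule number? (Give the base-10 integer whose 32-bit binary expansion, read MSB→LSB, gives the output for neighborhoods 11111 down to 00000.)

  #####|#  b31=1 t=9,i=6
  ####.|#  b30=1 t=2,i=5
  ###.#|.  b29=0 t=1,i=0
  ###..|.  b28=0 t=0,i=6
  ##.##|#  b27=1 t=1,i=1
  ##.#.|#  b26=1 t=0,i=11
  ##..#|.  b25=0 t=0,i=7
  ##...|.  b24=0 t=4,i=11
  #.###|#  b23=1 t=1,i=10
  #.##.|.  b22=0 t=1,i=2
  #.#.#|.  b21=0 t=2,i=1
  #.#..|#  b20=1 t=0,i=0
  #..##|#  b19=1 t=0,i=8
  #..#.|.  b18=0 t=1,i=7
  #...#|#  b17=1 t=0,i=2
  #....|#  b16=1 t=4,i=0
  .####|.  b15=0 t=2,i=4
  .###.|#  b14=1 t=0,i=5
  .##.#|#  b13=1 t=0,i=10
  .##..|.  b12=0 t=3,i=0
  .#.##|.  b11=0 t=1,i=9
  .#.#.|.  b10=0 t=3,i=4
  .#..#|#  b9=1 t=1,i=6
  .#...|.  b8=0 t=0,i=1
  ..###|.  b7=0 t=0,i=4
  ..##.|.  b6=0 t=0,i=9
  ..#.#|#  b5=1 t=1,i=8
  ..#..|#  b4=1 t=4,i=3
  ...##|#  b3=1 t=0,i=3
  ...#.|#  b2=1 t=4,i=2
  ....#|#  b1=1 t=4,i=1
  .....|#  b0=1 t=8,i=5
  bits 11001100100110110110001000111111 = 3432735295

3432735295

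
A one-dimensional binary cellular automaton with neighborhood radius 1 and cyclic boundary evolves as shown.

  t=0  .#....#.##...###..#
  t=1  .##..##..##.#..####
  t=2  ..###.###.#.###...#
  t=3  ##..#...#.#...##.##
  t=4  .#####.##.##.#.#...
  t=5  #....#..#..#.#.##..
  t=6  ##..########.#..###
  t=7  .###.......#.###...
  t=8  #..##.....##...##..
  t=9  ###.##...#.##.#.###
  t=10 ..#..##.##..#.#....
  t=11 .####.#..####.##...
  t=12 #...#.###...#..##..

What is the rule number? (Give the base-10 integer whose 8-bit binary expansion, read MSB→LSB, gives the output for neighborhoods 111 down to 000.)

  ###|.  b7=0 t=0,i=14
  ##.|#  b6=1 t=0,i=9
  #.#|.  b5=0 t=0,i=0
  #..|#  b4=1 t=0,i=2
  .##|.  b3=0 t=0,i=8
  .#.|#  b2=1 t=0,i=1
  ..#|#  b1=1 t=0,i=5
  ...|.  b0=0 t=0,i=3
  bits 01010110 = 86

86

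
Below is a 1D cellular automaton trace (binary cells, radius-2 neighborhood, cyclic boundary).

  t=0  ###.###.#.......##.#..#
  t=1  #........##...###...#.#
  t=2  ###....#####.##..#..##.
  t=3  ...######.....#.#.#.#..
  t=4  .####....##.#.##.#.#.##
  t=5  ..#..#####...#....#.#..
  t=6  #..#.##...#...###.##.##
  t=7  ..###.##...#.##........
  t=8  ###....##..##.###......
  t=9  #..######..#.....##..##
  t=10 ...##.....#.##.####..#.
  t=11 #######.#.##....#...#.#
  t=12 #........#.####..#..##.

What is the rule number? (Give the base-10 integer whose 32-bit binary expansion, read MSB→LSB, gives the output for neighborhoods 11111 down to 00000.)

  #####|.  b31=0 t=2,i=9
  ####.|.  b30=0 t=0,i=1
  ###.#|.  b29=0 t=0,i=2
  ###..|.  b28=0 t=1,i=16
  ##.##|.  b27=0 t=0,i=3
  ##.#.|.  b26=0 t=0,i=7
  ##..#|.  b25=0 t=2,i=15
  ##...|#  b24=1 t=1,i=1
  #.###|.  b23=0 t=0,i=4
  #.##.|.  b22=0 t=1,i=22
  #.#.#|.  b21=0 t=3,i=16
  #.#..|.  b20=0 t=0,i=8
  #..##|.  b19=0 t=0,i=21
  #..#.|#  b18=1 t=2,i=16
  #...#|.  b17=0 t=1,i=12
  #....|#  b16=1 t=0,i=10
  .####|#  b15=1 t=0,i=0
  .###.|.  b14=0 t=0,i=5
  .##.#|.  b13=0 t=0,i=17
  .##..|#  b12=1 t=1,i=0
  .#.##|#  b11=1 t=1,i=21
  .#.#.|#  b10=1 t=3,i=15
  .#..#|#  b9=1 t=0,i=20
  .#...|#  b8=1 t=0,i=9
  ..###|#  b7=1 t=0,i=22
  ..##.|#  b6=1 t=0,i=16
  ..#.#|#  b5=1 t=1,i=20
  ..#..|.  b4=0 t=2,i=17
  ...##|#  b3=1 t=0,i=15
  ...#.|.  b2=0 t=1,i=19
  ....#|#  b1=1 t=0,i=14
  .....|.  b0=0 t=0,i=11
  bits 00000001000001011001111111101010 = 17145834

17145834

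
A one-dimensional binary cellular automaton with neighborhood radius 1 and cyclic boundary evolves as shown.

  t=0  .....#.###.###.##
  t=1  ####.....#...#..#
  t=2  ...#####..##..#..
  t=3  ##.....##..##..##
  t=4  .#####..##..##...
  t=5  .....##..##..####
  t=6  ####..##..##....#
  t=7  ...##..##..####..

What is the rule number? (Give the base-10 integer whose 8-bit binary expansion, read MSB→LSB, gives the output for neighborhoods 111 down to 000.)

  [7] ### => .  t=0,i=8
  [6] ##. => #  t=0,i=9
  [5] #.# => .  t=0,i=6
  [4] #.. => #  t=0,i=0
  [3] .## => .  t=0,i=7
  [2] .#. => .  t=0,i=5
  [1] ..# => .  t=0,i=4
  [0] ... => #  t=0,i=1
  bits 01010001 = 81

81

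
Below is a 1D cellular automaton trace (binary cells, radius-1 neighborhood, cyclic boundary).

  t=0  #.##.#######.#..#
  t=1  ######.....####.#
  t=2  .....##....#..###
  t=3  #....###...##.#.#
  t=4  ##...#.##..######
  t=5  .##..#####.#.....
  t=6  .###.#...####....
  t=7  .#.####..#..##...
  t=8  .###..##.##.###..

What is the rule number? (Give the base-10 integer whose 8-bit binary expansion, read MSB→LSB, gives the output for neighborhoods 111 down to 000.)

  ###|.  b7=0 t=0,i=6
  ##.|#  b6=1 t=0,i=0
  #.#|#  b5=1 t=0,i=1
  #..|#  b4=1 t=0,i=14
  .##|#  b3=1 t=0,i=2
  .#.|#  b2=1 t=0,i=13
  ..#|.  b1=0 t=0,i=15
  ...|.  b0=0 t=1,i=7
  bits 01111100 = 124

124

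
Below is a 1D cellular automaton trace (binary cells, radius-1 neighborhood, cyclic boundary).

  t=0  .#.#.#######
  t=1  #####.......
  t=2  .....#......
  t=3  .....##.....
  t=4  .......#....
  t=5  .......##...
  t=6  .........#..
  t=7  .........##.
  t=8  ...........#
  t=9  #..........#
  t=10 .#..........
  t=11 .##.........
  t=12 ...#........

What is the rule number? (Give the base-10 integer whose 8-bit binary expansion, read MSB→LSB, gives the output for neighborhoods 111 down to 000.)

  ###|.  b7=0 t=0,i=6
  ##.|.  b6=0 t=0,i=11
  #.#|#  b5=1 t=0,i=0
  #..|#  b4=1 t=1,i=5
  .##|.  b3=0 t=0,i=5
  .#.|#  b2=1 t=0,i=1
  ..#|.  b1=0 t=1,i=11
  ...|.  b0=0 t=1,i=6
  bits 00110100 = 52

52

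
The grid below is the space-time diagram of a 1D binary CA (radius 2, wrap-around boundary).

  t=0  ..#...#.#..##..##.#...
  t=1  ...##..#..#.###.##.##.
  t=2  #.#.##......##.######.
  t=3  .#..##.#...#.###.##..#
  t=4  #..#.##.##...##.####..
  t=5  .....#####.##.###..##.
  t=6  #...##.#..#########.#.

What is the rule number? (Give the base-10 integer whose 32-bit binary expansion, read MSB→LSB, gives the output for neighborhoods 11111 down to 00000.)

  #####|#  b31=1 t=2,i=17
  ####.|.  b30=0 t=2,i=19
  ###.#|.  b29=0 t=1,i=14
  ###..|#  b28=1 t=4,i=19
  ##.##|#  b27=1 t=1,i=15
  ##.#.|#  b26=1 t=0,i=17
  ##..#|#  b25=1 t=0,i=13
  ##...|.  b24=0 t=1,i=21
  #.###|#  b23=1 t=1,i=12
  #.##.|#  b22=1 t=1,i=16
  #.#.#|.  b21=0 t=2,i=0
  #.#..|.  b20=0 t=0,i=8
  #..##|#  b19=1 t=0,i=10
  #..#.|.  b18=0 t=1,i=6
  #...#|#  b17=1 t=0,i=4
  #....|#  b16=1 t=0,i=20
  .####|.  b15=0 t=2,i=16
  .###.|#  b14=1 t=1,i=13
  .##.#|#  b13=1 t=0,i=16
  .##..|#  b12=1 t=0,i=12
  .#.##|.  b11=0 t=1,i=11
  .#.#.|#  b10=1 t=0,i=7
  .#..#|.  b9=0 t=0,i=9
  .#...|#  b8=1 t=0,i=3
  ..###|#  b7=1 t=5,i=5
  ..##.|.  b6=0 t=0,i=11
  ..#.#|.  b5=0 t=0,i=6
  ..#..|.  b4=0 t=0,i=2
  ...##|#  b3=1 t=1,i=2
  ...#.|.  b2=0 t=0,i=1
  ....#|.  b1=0 t=0,i=0
  .....|.  b0=0 t=0,i=21
  bits 10011110110010110111010110001000 = 2664134024

2664134024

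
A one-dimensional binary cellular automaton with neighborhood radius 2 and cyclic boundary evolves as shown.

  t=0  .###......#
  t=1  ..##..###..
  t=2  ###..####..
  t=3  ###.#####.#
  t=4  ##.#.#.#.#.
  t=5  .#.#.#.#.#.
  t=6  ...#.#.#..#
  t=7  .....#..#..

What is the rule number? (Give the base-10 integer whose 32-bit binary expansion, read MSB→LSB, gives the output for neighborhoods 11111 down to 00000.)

1479074507

  #####|.  b31=0 t=3,i=6
  ####.|#  b30=1 t=2,i=7
  ###.#|.  b29=0 t=3,i=2
  ###..|#  b28=1 t=0,i=3
  ##.##|#  b27=1 t=3,i=3
  ##.#.|.  b26=0 t=4,i=2
  ##..#|.  b25=0 t=1,i=4
  ##...|.  b24=0 t=0,i=4
  #.###|.  b23=0 t=0,i=1
  #.##.|.  b22=0 t=4,i=0
  #.#.#|#  b21=1 t=4,i=3
  #.#..|.  b20=0 t=5,i=9
  #..##|#  b19=1 t=1,i=5
  #..#.|.  b18=0 t=5,i=0
  #...#|.  b17=0 t=6,i=1
  #....|.  b16=0 t=0,i=5
  .####|#  b15=1 t=2,i=6
  .###.|#  b14=1 t=0,i=2
  .##.#|#  b13=1 t=4,i=1
  .##..|.  b12=0 t=1,i=3
  .#.##|.  b11=0 t=0,i=0
  .#.#.|.  b10=0 t=4,i=4
  .#..#|#  b9=1 t=5,i=10
  .#...|.  b8=0 t=6,i=0
  ..###|#  b7=1 t=1,i=6
  ..##.|#  b6=1 t=1,i=2
  ..#.#|.  b5=0 t=0,i=10
  ..#..|.  b4=0 t=6,i=10
  ...##|#  b3=1 t=1,i=1
  ...#.|.  b2=0 t=0,i=9
  ....#|#  b1=1 t=0,i=8
  .....|#  b0=1 t=0,i=6
  bits 01011000001010001110001011001011 = 1479074507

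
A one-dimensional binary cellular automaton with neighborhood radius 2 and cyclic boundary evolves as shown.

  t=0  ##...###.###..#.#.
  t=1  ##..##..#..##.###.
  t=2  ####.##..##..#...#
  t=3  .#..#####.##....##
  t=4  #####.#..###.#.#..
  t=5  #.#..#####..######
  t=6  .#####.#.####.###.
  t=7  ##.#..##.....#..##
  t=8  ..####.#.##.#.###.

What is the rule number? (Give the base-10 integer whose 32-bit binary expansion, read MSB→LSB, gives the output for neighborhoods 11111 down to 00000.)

2658735789

  nb #####: next=#  (t=2,i=1, bit31=1)
  nb ####.: next=.  (t=2,i=2, bit30=0)
  nb ###.#: next=.  (t=0,i=7, bit29=0)
  nb ###..: next=#  (t=0,i=11, bit28=1)
  nb ##.##: next=#  (t=0,i=8, bit27=1)
  nb ##.#.: next=#  (t=3,i=0, bit26=1)
  nb ##..#: next=#  (t=0,i=12, bit25=1)
  nb ##...: next=.  (t=0,i=2, bit24=0)
  nb #.###: next=.  (t=0,i=9, bit23=0)
  nb #.##.: next=#  (t=0,i=0, bit22=1)
  nb #.#.#: next=#  (t=0,i=16, bit21=1)
  nb #.#..: next=#  (t=3,i=1, bit20=1)
  nb #..##: next=#  (t=1,i=3, bit19=1)
  nb #..#.: next=.  (t=0,i=13, bit18=0)
  nb #...#: next=.  (t=0,i=3, bit17=0)
  nb #....: next=#  (t=3,i=13, bit16=1)
  nb .####: next=.  (t=2,i=0, bit15=0)
  nb .###.: next=.  (t=0,i=6, bit14=0)
  nb .##.#: next=.  (t=1,i=12, bit13=0)
  nb .##..: next=#  (t=0,i=1, bit12=1)
  nb .#.##: next=.  (t=0,i=17, bit11=0)
  nb .#.#.: next=#  (t=0,i=15, bit10=1)
  nb .#..#: next=#  (t=1,i=9, bit9=1)
  nb .#...: next=.  (t=2,i=14, bit8=0)
  nb ..###: next=#  (t=0,i=5, bit7=1)
  nb ..##.: next=.  (t=1,i=4, bit6=0)
  nb ..#.#: next=#  (t=0,i=14, bit5=1)
  nb ..#..: next=.  (t=1,i=8, bit4=0)
  nb ...##: next=#  (t=0,i=4, bit3=1)
  nb ...#.: next=#  (t=7,i=12, bit2=1)
  nb ....#: next=.  (t=3,i=14, bit1=0)
  nb .....: next=#  (t=7,i=10, bit0=1)
  bits 10011110011110010001011010101101 = 2658735789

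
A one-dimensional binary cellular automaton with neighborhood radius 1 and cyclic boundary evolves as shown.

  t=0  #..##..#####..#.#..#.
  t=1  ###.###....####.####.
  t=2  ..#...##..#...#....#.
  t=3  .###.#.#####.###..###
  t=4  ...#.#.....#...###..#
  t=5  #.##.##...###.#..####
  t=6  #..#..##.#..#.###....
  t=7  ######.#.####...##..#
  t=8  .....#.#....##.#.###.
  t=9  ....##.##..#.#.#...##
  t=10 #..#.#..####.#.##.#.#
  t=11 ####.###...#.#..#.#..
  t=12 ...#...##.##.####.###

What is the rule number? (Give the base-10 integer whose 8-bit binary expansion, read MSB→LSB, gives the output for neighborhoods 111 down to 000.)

86

  ###|.  b7=0 t=0,i=8
  ##.|#  b6=1 t=0,i=4
  #.#|.  b5=0 t=0,i=15
  #..|#  b4=1 t=0,i=1
  .##|.  b3=0 t=0,i=3
  .#.|#  b2=1 t=0,i=0
  ..#|#  b1=1 t=0,i=2
  ...|.  b0=0 t=1,i=8
  bits 01010110 = 86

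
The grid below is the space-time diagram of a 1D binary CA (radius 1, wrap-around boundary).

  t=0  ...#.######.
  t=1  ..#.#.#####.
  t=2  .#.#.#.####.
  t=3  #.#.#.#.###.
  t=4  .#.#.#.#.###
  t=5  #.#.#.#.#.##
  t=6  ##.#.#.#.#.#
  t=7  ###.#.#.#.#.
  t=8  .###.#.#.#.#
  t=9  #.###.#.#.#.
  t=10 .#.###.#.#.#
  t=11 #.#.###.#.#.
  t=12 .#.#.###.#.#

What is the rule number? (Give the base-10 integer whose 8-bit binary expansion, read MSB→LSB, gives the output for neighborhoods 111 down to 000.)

  ### -> #   bit 7 = 1  t=0,i=6
  ##. -> #   bit 6 = 1  t=0,i=10
  #.# -> #   bit 5 = 1  t=0,i=4
  #.. -> .   bit 4 = 0  t=0,i=11
  .## -> .   bit 3 = 0  t=0,i=5
  .#. -> .   bit 2 = 0  t=0,i=3
  ..# -> #   bit 1 = 1  t=0,i=2
  ... -> .   bit 0 = 0  t=0,i=0
  bits 11100010 = 226

226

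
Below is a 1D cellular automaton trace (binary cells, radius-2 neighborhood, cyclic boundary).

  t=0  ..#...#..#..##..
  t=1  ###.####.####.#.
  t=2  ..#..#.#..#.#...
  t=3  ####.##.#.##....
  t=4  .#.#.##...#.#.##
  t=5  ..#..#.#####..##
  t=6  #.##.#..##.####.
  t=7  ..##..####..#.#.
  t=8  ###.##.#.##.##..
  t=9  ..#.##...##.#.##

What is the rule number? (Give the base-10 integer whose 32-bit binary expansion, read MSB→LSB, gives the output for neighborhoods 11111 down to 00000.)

3008013950

  #####|#  b31=1 t=5,i=9
  ####.|.  b30=0 t=1,i=6
  ###.#|#  b29=1 t=1,i=2
  ###..|#  b28=1 t=5,i=11
  ##.##|.  b27=0 t=1,i=3
  ##.#.|.  b26=0 t=1,i=13
  ##..#|#  b25=1 t=5,i=0
  ##...|#  b24=1 t=0,i=14
  #.###|.  b23=0 t=1,i=0
  #.##.|#  b22=1 t=3,i=5
  #.#.#|.  b21=0 t=1,i=14
  #.#..|.  b20=0 t=2,i=7
  #..##|#  b19=1 t=0,i=11
  #..#.|.  b18=0 t=0,i=8
  #...#|#  b17=1 t=0,i=4
  #....|.  b16=0 t=0,i=15
  .####|#  b15=1 t=1,i=5
  .###.|.  b14=0 t=1,i=1
  .##.#|#  b13=1 t=3,i=6
  .##..|.  b12=0 t=0,i=13
  .#.##|.  b11=0 t=1,i=15
  .#.#.|#  b10=1 t=2,i=6
  .#..#|#  b9=1 t=0,i=7
  .#...|.  b8=0 t=0,i=3
  ..###|.  b7=0 t=3,i=0
  ..##.|#  b6=1 t=0,i=12
  ..#.#|#  b5=1 t=2,i=5
  ..#..|#  b4=1 t=0,i=2
  ...##|#  b3=1 t=3,i=15
  ...#.|#  b2=1 t=0,i=1
  ....#|#  b1=1 t=0,i=0
  .....|.  b0=0 t=2,i=15
  bits 10110011010010101010011001111110 = 3008013950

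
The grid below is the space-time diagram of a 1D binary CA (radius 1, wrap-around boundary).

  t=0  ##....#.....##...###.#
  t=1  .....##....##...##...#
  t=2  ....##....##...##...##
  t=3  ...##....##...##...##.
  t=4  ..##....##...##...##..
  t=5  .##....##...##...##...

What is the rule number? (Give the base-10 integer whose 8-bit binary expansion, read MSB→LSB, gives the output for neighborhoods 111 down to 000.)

  ###|.  b7=0 t=0,i=0
  ##.|.  b6=0 t=0,i=1
  #.#|.  b5=0 t=0,i=20
  #..|.  b4=0 t=0,i=2
  .##|#  b3=1 t=0,i=12
  .#.|#  b2=1 t=0,i=6
  ..#|#  b1=1 t=0,i=5
  ...|.  b0=0 t=0,i=3
  bits 00001110 = 14

14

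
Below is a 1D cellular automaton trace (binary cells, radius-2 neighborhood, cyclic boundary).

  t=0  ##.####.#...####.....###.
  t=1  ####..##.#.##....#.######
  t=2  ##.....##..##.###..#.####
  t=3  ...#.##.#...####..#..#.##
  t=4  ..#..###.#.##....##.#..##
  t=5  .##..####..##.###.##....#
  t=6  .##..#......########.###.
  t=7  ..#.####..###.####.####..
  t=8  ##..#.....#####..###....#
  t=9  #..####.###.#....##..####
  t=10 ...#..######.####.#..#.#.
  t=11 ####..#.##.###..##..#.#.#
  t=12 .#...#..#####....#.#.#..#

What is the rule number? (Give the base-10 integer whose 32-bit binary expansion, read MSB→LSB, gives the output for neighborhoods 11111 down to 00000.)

2898621854

  nb #####: next=#  (t=1,i=0, bit31=1)
  nb ####.: next=.  (t=0,i=5, bit30=0)
  nb ###.#: next=#  (t=0,i=6, bit29=1)
  nb ###..: next=.  (t=0,i=15, bit28=0)
  nb ##.##: next=#  (t=0,i=2, bit27=1)
  nb ##.#.: next=#  (t=0,i=7, bit26=1)
  nb ##..#: next=.  (t=1,i=4, bit25=0)
  nb ##...: next=.  (t=0,i=16, bit24=0)
  nb #.###: next=#  (t=0,i=3, bit23=1)
  nb #.##.: next=#  (t=0,i=0, bit22=1)
  nb #.#.#: next=.  (t=1,i=9, bit21=0)
  nb #.#..: next=.  (t=0,i=8, bit20=0)
  nb #..##: next=.  (t=1,i=5, bit19=0)
  nb #..#.: next=#  (t=2,i=18, bit18=1)
  nb #...#: next=.  (t=0,i=10, bit17=0)
  nb #....: next=#  (t=0,i=17, bit16=1)
  nb .####: next=.  (t=0,i=4, bit15=0)
  nb .###.: next=#  (t=0,i=22, bit14=1)
  nb .##.#: next=#  (t=0,i=1, bit13=1)
  nb .##..: next=#  (t=1,i=12, bit12=1)
  nb .#.##: next=.  (t=1,i=10, bit11=0)
  nb .#.#.: next=#  (t=10,i=22, bit10=1)
  nb .#..#: next=.  (t=3,i=19, bit9=0)
  nb .#...: next=#  (t=0,i=9, bit8=1)
  nb ..###: next=#  (t=0,i=12, bit7=1)
  nb ..##.: next=.  (t=1,i=6, bit6=0)
  nb ..#.#: next=.  (t=1,i=17, bit5=0)
  nb ..#..: next=#  (t=3,i=18, bit4=1)
  nb ...##: next=#  (t=0,i=11, bit3=1)
  nb ...#.: next=#  (t=1,i=16, bit2=1)
  nb ....#: next=#  (t=0,i=19, bit1=1)
  nb .....: next=.  (t=0,i=18, bit0=0)
  bits 10101100110001010111010110011110 = 2898621854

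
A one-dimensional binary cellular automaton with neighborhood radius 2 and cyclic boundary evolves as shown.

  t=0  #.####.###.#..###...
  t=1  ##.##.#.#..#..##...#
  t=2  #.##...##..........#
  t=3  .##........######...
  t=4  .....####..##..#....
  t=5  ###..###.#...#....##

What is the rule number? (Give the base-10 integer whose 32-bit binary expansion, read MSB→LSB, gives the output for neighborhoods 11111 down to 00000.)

  nb #####: next=.  (t=3,i=13, bit31=0)
  nb ####.: next=#  (t=0,i=4, bit30=1)
  nb ###.#: next=.  (t=0,i=5, bit29=0)
  nb ###..: next=.  (t=0,i=16, bit28=0)
  nb ##.##: next=#  (t=0,i=6, bit27=1)
  nb ##.#.: next=.  (t=0,i=10, bit26=0)
  nb ##..#: next=#  (t=4,i=9, bit25=1)
  nb ##...: next=.  (t=0,i=17, bit24=0)
  nb #.###: next=.  (t=0,i=2, bit23=0)
  nb #.##.: next=#  (t=1,i=3, bit22=1)
  nb #.#.#: next=.  (t=1,i=6, bit21=0)
  nb #.#..: next=#  (t=0,i=11, bit20=1)
  nb #..##: next=.  (t=0,i=13, bit19=0)
  nb #..#.: next=.  (t=1,i=10, bit18=0)
  nb #...#: next=.  (t=0,i=18, bit17=0)
  nb #....: next=.  (t=2,i=10, bit16=0)
  nb .####: next=#  (t=0,i=3, bit15=1)
  nb .###.: next=#  (t=0,i=8, bit14=1)
  nb .##.#: next=.  (t=1,i=4, bit13=0)
  nb .##..: next=.  (t=1,i=15, bit12=0)
  nb .#.##: next=#  (t=0,i=1, bit11=1)
  nb .#.#.: next=#  (t=1,i=7, bit10=1)
  nb .#..#: next=.  (t=0,i=12, bit9=0)
  nb .#...: next=.  (t=4,i=16, bit8=0)
  nb ..###: next=#  (t=0,i=14, bit7=1)
  nb ..##.: next=.  (t=1,i=14, bit6=0)
  nb ..#.#: next=#  (t=0,i=0, bit5=1)
  nb ..#..: next=.  (t=1,i=11, bit4=0)
  nb ...##: next=.  (t=1,i=18, bit3=0)
  nb ...#.: next=#  (t=0,i=19, bit2=1)
  nb ....#: next=.  (t=2,i=17, bit1=0)
  nb .....: next=#  (t=2,i=11, bit0=1)
  bits 01001010010100001100110010100101 = 1246809253

1246809253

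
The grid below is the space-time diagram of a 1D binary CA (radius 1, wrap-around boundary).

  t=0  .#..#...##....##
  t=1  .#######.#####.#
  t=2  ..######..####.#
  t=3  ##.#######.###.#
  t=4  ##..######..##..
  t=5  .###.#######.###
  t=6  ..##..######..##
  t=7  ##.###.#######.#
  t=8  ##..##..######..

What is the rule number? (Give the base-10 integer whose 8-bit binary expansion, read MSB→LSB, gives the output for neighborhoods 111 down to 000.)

  ###|#  b7=1 t=1,i=2
  ##.|#  b6=1 t=0,i=9
  #.#|.  b5=0 t=0,i=0
  #..|#  b4=1 t=0,i=2
  .##|.  b3=0 t=0,i=8
  .#.|#  b2=1 t=0,i=1
  ..#|#  b1=1 t=0,i=3
  ...|#  b0=1 t=0,i=6
  bits 11010111 = 215

215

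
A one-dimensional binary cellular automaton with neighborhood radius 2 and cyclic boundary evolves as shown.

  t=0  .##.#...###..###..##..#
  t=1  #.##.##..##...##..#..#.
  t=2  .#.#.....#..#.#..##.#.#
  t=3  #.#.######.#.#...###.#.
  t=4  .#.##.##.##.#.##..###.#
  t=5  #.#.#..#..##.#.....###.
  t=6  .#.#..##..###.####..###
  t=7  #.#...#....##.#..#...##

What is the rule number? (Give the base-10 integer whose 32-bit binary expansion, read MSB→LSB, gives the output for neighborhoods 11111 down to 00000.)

  ##### -> #   bit 31 = 1  t=3,i=6
  ####. -> .   bit 30 = 0  t=3,i=8
  ###.# -> #   bit 29 = 1  t=3,i=9
  ###.. -> #   bit 28 = 1  t=0,i=10
  ##.## -> .   bit 27 = 0  t=1,i=4
  ##.#. -> #   bit 26 = 1  t=0,i=3
  ##..# -> .   bit 25 = 0  t=0,i=11
  ##... -> .   bit 24 = 0  t=1,i=11
  #.### -> #   bit 23 = 1  t=3,i=4
  #.##. -> .   bit 22 = 0  t=0,i=1
  #.#.# -> .   bit 21 = 0  t=1,i=0
  #.#.. -> .   bit 20 = 0  t=0,i=4
  #..## -> .   bit 19 = 0  t=0,i=12
  #..#. -> #   bit 18 = 1  t=0,i=21
  #...# -> #   bit 17 = 1  t=0,i=6
  #.... -> #   bit 16 = 1  t=2,i=5
  .#### -> .   bit 15 = 0  t=3,i=5
  .###. -> #   bit 14 = 1  t=0,i=9
  .##.# -> #   bit 13 = 1  t=0,i=2
  .##.. -> .   bit 12 = 0  t=0,i=19
  .#.## -> #   bit 11 = 1  t=0,i=0
  .#.#. -> #   bit 10 = 1  t=1,i=22
  .#..# -> .   bit 9 = 0  t=1,i=19
  .#... -> #   bit 8 = 1  t=0,i=5
  ..### -> .   bit 7 = 0  t=0,i=8
  ..##. -> #   bit 6 = 1  t=0,i=18
  ..#.# -> .   bit 5 = 0  t=0,i=22
  ..#.. -> #   bit 4 = 1  t=1,i=18
  ...## -> .   bit 3 = 0  t=0,i=7
  ...#. -> #   bit 2 = 1  t=2,i=8
  ....# -> #   bit 1 = 1  t=2,i=7
  ..... -> #   bit 0 = 1  t=2,i=6
  bits 10110100100001110110110101010111 = 3028774231

3028774231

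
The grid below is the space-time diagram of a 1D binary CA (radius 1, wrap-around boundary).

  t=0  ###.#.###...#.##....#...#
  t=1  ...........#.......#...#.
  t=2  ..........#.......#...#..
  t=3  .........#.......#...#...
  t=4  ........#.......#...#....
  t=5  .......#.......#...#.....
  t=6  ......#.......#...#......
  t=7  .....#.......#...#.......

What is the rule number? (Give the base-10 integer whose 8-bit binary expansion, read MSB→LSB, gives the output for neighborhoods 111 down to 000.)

2

  nb ###: next=.  (t=0,i=0, bit7=0)
  nb ##.: next=.  (t=0,i=2, bit6=0)
  nb #.#: next=.  (t=0,i=3, bit5=0)
  nb #..: next=.  (t=0,i=9, bit4=0)
  nb .##: next=.  (t=0,i=6, bit3=0)
  nb .#.: next=.  (t=0,i=4, bit2=0)
  nb ..#: next=#  (t=0,i=11, bit1=1)
  nb ...: next=.  (t=0,i=10, bit0=0)
  bits 00000010 = 2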